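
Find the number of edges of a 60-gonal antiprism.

240

An antiprism on an n-gon has two n-gon caps and 2n triangles: V = 2·60 = 120, E = 4·60 = 240, F = 2·60 + 2 = 122.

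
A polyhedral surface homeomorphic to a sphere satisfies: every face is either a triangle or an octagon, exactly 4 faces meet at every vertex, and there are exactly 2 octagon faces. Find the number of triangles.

16

Let x be the number of triangles; then F = 2 + x.
Edge–face incidences: 2E = 8·2 + 3·x = 16 + 3x.
Every vertex has degree 4, so 4V = 2E.
Euler: V − E + F = 2 ⇒ (2E)/4 − E + (2 + x) = 2.
Multiply by 8: 2·(2E) − 4·(2E) + 8·(2 + x) = 16, i.e. 16 + 8x − 2·(16 + 3x) = 16.
Collecting terms: 2x − 16 = 16, so 2x = 32, so x = 16.
Then 2E = 16 + 3·16 = 64, so E = 32, V = 2E/4 = 16, F = 2 + 16 = 18.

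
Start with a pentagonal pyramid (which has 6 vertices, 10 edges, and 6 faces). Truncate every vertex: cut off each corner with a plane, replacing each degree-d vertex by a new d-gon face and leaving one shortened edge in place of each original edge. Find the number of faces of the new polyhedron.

Truncation replaces each original edge-end by a new vertex, so V′ = 2E = 20.
Each original edge survives, and each old vertex of degree d contributes d new edges; summing degrees gives Σd = 2E, so E′ = E + 2E = 3E = 30.
Each original face survives and each original vertex becomes one new face: F′ = F + V = 12.

12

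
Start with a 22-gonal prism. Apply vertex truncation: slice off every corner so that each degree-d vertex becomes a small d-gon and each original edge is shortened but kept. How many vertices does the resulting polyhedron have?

The base solid has V = 44, E = 66, F = 24.
Truncation replaces each original edge-end by a new vertex, so V′ = 2E = 132.
Each original edge survives, and each old vertex of degree d contributes d new edges; summing degrees gives Σd = 2E, so E′ = E + 2E = 3E = 198.
Each original face survives and each original vertex becomes one new face: F′ = F + V = 68.

132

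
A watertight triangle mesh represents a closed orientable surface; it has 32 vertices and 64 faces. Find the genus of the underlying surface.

1

Every face is a triangle, so 2E = 3·64 = 192, giving E = 96.
χ = V − E + F = 32 − 96 + 64 = 0.
For a closed orientable surface χ = 2 − 2g, so g = (2 − (0))/2 = 1.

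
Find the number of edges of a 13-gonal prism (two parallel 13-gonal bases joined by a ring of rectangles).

A prism on an n-gon has two n-gon bases and n rectangular sides: V = 2·13 = 26, E = 3·13 = 39, F = 13 + 2 = 15.
Check: V − E + F = 26 − 39 + 15 = 2.

39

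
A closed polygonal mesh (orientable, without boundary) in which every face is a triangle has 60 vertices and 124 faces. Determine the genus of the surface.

2

Every face is a triangle, so 2E = 3·124 = 372, giving E = 186.
χ = V − E + F = 60 − 186 + 124 = -2.
For a closed orientable surface χ = 2 − 2g, so g = (2 − (-2))/2 = 2.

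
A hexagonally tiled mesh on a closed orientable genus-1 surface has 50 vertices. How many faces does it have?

χ = 2 − 2·1 = 0, and every face is a hexagon so 6F = 2E.
V − E + F = 0 with E = 6F/2 gives 50 − (6/2 − 1)·F = 0, so F = 25 and E = 75.

25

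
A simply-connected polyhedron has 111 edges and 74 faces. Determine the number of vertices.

39

Here V − E + F = 2.
V = 2 + E − F = 2 + 111 − 74 = 39.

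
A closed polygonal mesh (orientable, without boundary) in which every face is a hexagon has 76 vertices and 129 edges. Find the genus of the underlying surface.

Every face is a hexagon and each edge borders two faces, so 6F = 2·129, giving F = 43.
χ = V − E + F = 76 − 129 + 43 = -10.
For a closed orientable surface χ = 2 − 2g, so g = (2 − (-10))/2 = 6.

6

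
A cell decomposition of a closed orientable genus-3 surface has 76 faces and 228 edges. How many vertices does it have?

For a closed orientable surface of genus 3, χ = 2 − 2·3 = -4.
V = -4 + E − F = -4 + 228 − 76 = 148.

148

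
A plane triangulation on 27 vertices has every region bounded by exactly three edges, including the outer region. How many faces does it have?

50

In a plane triangulation 3F = 2E and V − E + F = 2, so F = 2V − 4 = 2·27 − 4 = 50.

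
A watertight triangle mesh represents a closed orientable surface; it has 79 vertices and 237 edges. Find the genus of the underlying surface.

Every face is a triangle and each edge borders two faces, so 3F = 2·237, giving F = 158.
χ = V − E + F = 79 − 237 + 158 = 0.
For a closed orientable surface χ = 2 − 2g, so g = (2 − (0))/2 = 1.

1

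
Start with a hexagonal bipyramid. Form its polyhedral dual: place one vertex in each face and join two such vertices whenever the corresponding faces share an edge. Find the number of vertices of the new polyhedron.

The base solid has V = 8, E = 18, F = 12.
The dual swaps V and F and preserves E: V′ = F = 12, E′ = E = 18, F′ = V = 8.

12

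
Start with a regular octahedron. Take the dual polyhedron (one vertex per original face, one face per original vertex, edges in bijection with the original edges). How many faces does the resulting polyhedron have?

The base solid has V = 6, E = 12, F = 8.
The dual swaps V and F and preserves E: V′ = F = 8, E′ = E = 12, F′ = V = 6.

6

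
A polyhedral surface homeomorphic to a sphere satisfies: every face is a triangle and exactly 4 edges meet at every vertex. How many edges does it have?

12

Each face has 3 edges and each edge borders two faces, so 2E = 3F.
Each vertex has degree 4, so 4V = 2E and hence V = 3F/4.
Euler: V − E + F = 2 ⇒ (3F/4) − (3F/2) + F = 2.
Multiply by 8: (6 − 12 + 8)F = 16, i.e. 2F = 16.
So F = 8, E = 3·8/2 = 12, V = 3·8/4 = 6.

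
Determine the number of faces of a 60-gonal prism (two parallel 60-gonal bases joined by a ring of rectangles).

A prism on an n-gon has two n-gon bases and n rectangular sides: V = 2·60 = 120, E = 3·60 = 180, F = 60 + 2 = 62.
Check: V − E + F = 120 − 180 + 62 = 2.

62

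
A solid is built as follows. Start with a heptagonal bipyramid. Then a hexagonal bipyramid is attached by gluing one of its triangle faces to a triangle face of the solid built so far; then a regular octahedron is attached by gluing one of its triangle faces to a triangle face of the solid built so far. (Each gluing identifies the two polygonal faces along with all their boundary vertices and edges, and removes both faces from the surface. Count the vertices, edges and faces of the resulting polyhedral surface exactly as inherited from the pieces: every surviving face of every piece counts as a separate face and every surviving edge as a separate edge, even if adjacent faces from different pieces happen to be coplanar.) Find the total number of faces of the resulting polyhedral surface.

A heptagonal bipyramid: V=9, E=21, F=14.
Attach a hexagonal bipyramid (V=8, E=18, F=12) along a 3-gon: merge 3 vertices and 3 edges, delete both glued faces → V=14, E=36, F=24.
Attach a regular octahedron (V=6, E=12, F=8) along a 3-gon: merge 3 vertices and 3 edges, delete both glued faces → V=17, E=45, F=30.
Check: V − E + F = 17 − 45 + 30 = 2.

30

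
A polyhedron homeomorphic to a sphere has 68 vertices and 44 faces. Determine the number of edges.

Here V − E + F = 2.
E = V + F − (2) = 68 + 44 − (2) = 110.

110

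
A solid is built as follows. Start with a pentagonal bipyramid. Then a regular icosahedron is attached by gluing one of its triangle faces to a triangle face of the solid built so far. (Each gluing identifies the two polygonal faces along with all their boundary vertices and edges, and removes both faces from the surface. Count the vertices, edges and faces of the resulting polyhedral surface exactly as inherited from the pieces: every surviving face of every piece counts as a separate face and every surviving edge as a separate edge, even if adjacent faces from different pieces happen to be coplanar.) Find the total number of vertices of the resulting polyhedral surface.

A pentagonal bipyramid: V=7, E=15, F=10.
Attach a regular icosahedron (V=12, E=30, F=20) along a 3-gon: merge 3 vertices and 3 edges, delete both glued faces → V=16, E=42, F=28.
Check: V − E + F = 16 − 42 + 28 = 2.

16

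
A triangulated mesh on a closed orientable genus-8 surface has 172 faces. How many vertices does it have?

χ = 2 − 2·8 = -14, and every face is a triangle so 3F = 2E.
E = 3·172/2 = 258. Then V = -14 + E − F = -14 + 258 − 172 = 72.

72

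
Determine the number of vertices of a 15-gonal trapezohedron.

The n-trapezohedron (dual of the n-antiprism) has V = 2·15 + 2 = 32, E = 4·15 = 60, F = 2·15 = 30.

32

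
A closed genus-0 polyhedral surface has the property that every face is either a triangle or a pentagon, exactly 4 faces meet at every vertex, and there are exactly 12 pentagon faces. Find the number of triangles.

20

Let x be the number of triangles; then F = 12 + x.
Edge–face incidences: 2E = 5·12 + 3·x = 60 + 3x.
Every vertex has degree 4, so 4V = 2E.
Euler: V − E + F = 2 ⇒ (2E)/4 − E + (12 + x) = 2.
Multiply by 8: 2·(2E) − 4·(2E) + 8·(12 + x) = 16, i.e. 96 + 8x − 2·(60 + 3x) = 16.
Collecting terms: 2x − 24 = 16, so 2x = 40, so x = 20.
Then 2E = 60 + 3·20 = 120, so E = 60, V = 2E/4 = 30, F = 12 + 20 = 32.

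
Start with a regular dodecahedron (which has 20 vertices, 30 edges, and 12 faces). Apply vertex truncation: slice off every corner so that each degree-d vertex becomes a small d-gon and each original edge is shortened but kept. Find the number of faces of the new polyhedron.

Truncation replaces each original edge-end by a new vertex, so V′ = 2E = 60.
Each original edge survives, and each old vertex of degree d contributes d new edges; summing degrees gives Σd = 2E, so E′ = E + 2E = 3E = 90.
Each original face survives and each original vertex becomes one new face: F′ = F + V = 32.

32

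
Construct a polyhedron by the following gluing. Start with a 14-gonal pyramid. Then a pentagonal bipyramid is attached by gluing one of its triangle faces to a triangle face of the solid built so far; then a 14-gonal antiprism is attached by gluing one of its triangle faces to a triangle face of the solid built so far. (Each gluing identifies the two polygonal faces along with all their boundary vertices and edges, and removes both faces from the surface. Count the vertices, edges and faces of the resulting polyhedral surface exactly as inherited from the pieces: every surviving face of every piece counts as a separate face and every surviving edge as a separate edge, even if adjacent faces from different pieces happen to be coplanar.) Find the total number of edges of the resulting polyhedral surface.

A 14-gonal pyramid: V=15, E=28, F=15.
Attach a pentagonal bipyramid (V=7, E=15, F=10) along a 3-gon: merge 3 vertices and 3 edges, delete both glued faces → V=19, E=40, F=23.
Attach a 14-gonal antiprism (V=28, E=56, F=30) along a 3-gon: merge 3 vertices and 3 edges, delete both glued faces → V=44, E=93, F=51.
Check: V − E + F = 44 − 93 + 51 = 2.

93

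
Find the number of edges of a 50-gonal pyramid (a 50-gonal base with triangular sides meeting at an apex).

A pyramid on an n-gon base has one n-gon and n triangles: V = 50 + 1 = 51, E = 2·50 = 100, F = 50 + 1 = 51.
Check: V − E + F = 51 − 100 + 51 = 2.

100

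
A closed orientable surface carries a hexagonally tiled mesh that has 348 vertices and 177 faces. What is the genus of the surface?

4

Every face is a hexagon, so 2E = 6·177 = 1062, giving E = 531.
χ = V − E + F = 348 − 531 + 177 = -6.
For a closed orientable surface χ = 2 − 2g, so g = (2 − (-6))/2 = 4.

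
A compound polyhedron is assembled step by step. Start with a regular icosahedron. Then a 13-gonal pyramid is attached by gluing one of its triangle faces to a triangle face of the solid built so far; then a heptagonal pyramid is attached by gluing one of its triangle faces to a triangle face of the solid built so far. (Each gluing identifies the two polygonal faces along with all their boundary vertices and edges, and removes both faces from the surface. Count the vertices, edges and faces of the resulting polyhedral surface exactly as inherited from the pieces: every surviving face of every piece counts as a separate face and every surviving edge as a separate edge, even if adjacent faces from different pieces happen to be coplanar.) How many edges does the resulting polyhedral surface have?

A regular icosahedron: V=12, E=30, F=20.
Attach a 13-gonal pyramid (V=14, E=26, F=14) along a 3-gon: merge 3 vertices and 3 edges, delete both glued faces → V=23, E=53, F=32.
Attach a heptagonal pyramid (V=8, E=14, F=8) along a 3-gon: merge 3 vertices and 3 edges, delete both glued faces → V=28, E=64, F=38.
Check: V − E + F = 28 − 64 + 38 = 2.

64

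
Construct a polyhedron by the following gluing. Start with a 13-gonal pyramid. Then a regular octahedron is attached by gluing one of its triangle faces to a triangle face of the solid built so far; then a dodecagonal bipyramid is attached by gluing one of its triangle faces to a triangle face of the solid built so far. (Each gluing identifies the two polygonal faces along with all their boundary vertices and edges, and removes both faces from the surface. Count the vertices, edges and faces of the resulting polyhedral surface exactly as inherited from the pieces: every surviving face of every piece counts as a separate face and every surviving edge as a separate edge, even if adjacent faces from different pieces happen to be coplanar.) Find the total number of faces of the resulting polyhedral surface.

A 13-gonal pyramid: V=14, E=26, F=14.
Attach a regular octahedron (V=6, E=12, F=8) along a 3-gon: merge 3 vertices and 3 edges, delete both glued faces → V=17, E=35, F=20.
Attach a dodecagonal bipyramid (V=14, E=36, F=24) along a 3-gon: merge 3 vertices and 3 edges, delete both glued faces → V=28, E=68, F=42.
Check: V − E + F = 28 − 68 + 42 = 2.

42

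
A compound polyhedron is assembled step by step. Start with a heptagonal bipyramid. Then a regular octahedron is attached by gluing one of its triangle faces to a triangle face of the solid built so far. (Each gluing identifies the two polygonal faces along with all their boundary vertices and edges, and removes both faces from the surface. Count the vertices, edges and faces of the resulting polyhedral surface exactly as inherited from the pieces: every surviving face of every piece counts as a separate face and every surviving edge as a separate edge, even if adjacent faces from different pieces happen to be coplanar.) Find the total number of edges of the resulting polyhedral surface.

A heptagonal bipyramid: V=9, E=21, F=14.
Attach a regular octahedron (V=6, E=12, F=8) along a 3-gon: merge 3 vertices and 3 edges, delete both glued faces → V=12, E=30, F=20.
Check: V − E + F = 12 − 30 + 20 = 2.

30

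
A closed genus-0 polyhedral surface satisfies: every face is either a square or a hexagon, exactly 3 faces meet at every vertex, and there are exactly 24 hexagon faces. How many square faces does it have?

Let x be the number of squares; then F = 24 + x.
Edge–face incidences: 2E = 6·24 + 4·x = 144 + 4x.
Every vertex has degree 3, so 3V = 2E.
Euler: V − E + F = 2 ⇒ (2E)/3 − E + (24 + x) = 2.
Multiply by 6: 2·(2E) − 3·(2E) + 6·(24 + x) = 12, i.e. 144 + 6x − (144 + 4x) = 12.
Collecting terms: 2x = 12, so x = 6.
Then 2E = 144 + 4·6 = 168, so E = 84, V = 2E/3 = 56, F = 24 + 6 = 30.

6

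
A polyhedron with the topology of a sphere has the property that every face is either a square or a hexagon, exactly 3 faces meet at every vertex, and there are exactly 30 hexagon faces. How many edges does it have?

Let x be the number of squares; then F = 30 + x.
Edge–face incidences: 2E = 6·30 + 4·x = 180 + 4x.
Every vertex has degree 3, so 3V = 2E.
Euler: V − E + F = 2 ⇒ (2E)/3 − E + (30 + x) = 2.
Multiply by 6: 2·(2E) − 3·(2E) + 6·(30 + x) = 12, i.e. 180 + 6x − (180 + 4x) = 12.
Collecting terms: 2x = 12, so x = 6.
Then 2E = 180 + 4·6 = 204, so E = 102, V = 2E/3 = 68, F = 30 + 6 = 36.

102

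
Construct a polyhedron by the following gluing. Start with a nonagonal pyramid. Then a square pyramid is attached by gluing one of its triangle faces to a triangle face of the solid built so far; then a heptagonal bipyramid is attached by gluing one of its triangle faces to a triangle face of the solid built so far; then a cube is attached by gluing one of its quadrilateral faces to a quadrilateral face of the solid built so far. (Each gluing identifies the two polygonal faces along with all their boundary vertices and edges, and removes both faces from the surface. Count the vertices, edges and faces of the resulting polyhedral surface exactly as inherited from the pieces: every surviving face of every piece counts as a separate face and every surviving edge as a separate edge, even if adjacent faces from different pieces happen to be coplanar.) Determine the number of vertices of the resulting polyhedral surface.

A nonagonal pyramid: V=10, E=18, F=10.
Attach a square pyramid (V=5, E=8, F=5) along a 3-gon: merge 3 vertices and 3 edges, delete both glued faces → V=12, E=23, F=13.
Attach a heptagonal bipyramid (V=9, E=21, F=14) along a 3-gon: merge 3 vertices and 3 edges, delete both glued faces → V=18, E=41, F=25.
Attach a cube (V=8, E=12, F=6) along a 4-gon: merge 4 vertices and 4 edges, delete both glued faces → V=22, E=49, F=29.
Check: V − E + F = 22 − 49 + 29 = 2.

22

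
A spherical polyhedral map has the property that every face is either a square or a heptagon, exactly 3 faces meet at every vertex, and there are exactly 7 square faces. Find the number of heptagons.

2

Let x be the number of heptagons; then F = 7 + x.
Edge–face incidences: 2E = 4·7 + 7·x = 28 + 7x.
Every vertex has degree 3, so 3V = 2E.
Euler: V − E + F = 2 ⇒ (2E)/3 − E + (7 + x) = 2.
Multiply by 6: 2·(2E) − 3·(2E) + 6·(7 + x) = 12, i.e. 42 + 6x − (28 + 7x) = 12.
Collecting terms: −x + 14 = 12, so −x = −2, so x = 2.
Then 2E = 28 + 7·2 = 42, so E = 21, V = 2E/3 = 14, F = 7 + 2 = 9.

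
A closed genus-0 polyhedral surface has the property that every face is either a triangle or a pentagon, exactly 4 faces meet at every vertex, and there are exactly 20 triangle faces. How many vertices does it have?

Let x be the number of pentagons; then F = 20 + x.
Edge–face incidences: 2E = 3·20 + 5·x = 60 + 5x.
Every vertex has degree 4, so 4V = 2E.
Euler: V − E + F = 2 ⇒ (2E)/4 − E + (20 + x) = 2.
Multiply by 8: 2·(2E) − 4·(2E) + 8·(20 + x) = 16, i.e. 160 + 8x − 2·(60 + 5x) = 16.
Collecting terms: −2x + 40 = 16, so −2x = −24, so x = 12.
Then 2E = 60 + 5·12 = 120, so E = 60, V = 2E/4 = 30, F = 20 + 12 = 32.

30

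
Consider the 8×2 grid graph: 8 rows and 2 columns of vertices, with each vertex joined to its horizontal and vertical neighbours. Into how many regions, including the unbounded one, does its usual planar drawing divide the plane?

8

The grid has V = 8·2 = 16 vertices and E = 8·1 + 2·7 = 22 edges.
F = 2 − V + E = 2 − 16 + 22 = 8.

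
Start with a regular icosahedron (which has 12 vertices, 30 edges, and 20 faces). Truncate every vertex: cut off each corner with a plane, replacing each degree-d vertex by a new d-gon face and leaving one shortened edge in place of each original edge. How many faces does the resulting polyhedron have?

Truncation replaces each original edge-end by a new vertex, so V′ = 2E = 60.
Each original edge survives, and each old vertex of degree d contributes d new edges; summing degrees gives Σd = 2E, so E′ = E + 2E = 3E = 90.
Each original face survives and each original vertex becomes one new face: F′ = F + V = 32.

32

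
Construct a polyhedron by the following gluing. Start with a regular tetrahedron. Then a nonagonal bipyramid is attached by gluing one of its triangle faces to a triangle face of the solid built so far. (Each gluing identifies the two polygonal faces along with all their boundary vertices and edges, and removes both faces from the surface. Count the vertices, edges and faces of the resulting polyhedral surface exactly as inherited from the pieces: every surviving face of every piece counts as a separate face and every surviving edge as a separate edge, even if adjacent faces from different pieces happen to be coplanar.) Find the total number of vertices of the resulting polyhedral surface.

A regular tetrahedron: V=4, E=6, F=4.
Attach a nonagonal bipyramid (V=11, E=27, F=18) along a 3-gon: merge 3 vertices and 3 edges, delete both glued faces → V=12, E=30, F=20.
Check: V − E + F = 12 − 30 + 20 = 2.

12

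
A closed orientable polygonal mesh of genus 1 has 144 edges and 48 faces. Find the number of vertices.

96

For a closed orientable surface of genus 1, χ = 2 − 2·1 = 0.
V = 0 + E − F = 0 + 144 − 48 = 96.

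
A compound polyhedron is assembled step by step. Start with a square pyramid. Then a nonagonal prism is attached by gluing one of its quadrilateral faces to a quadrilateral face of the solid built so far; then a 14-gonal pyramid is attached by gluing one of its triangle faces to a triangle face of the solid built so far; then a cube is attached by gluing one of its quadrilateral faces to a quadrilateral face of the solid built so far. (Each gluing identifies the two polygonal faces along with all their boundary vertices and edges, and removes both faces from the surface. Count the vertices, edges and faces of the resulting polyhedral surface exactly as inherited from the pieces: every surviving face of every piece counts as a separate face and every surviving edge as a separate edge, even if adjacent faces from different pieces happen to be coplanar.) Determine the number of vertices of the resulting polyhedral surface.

A square pyramid: V=5, E=8, F=5.
Attach a nonagonal prism (V=18, E=27, F=11) along a 4-gon: merge 4 vertices and 4 edges, delete both glued faces → V=19, E=31, F=14.
Attach a 14-gonal pyramid (V=15, E=28, F=15) along a 3-gon: merge 3 vertices and 3 edges, delete both glued faces → V=31, E=56, F=27.
Attach a cube (V=8, E=12, F=6) along a 4-gon: merge 4 vertices and 4 edges, delete both glued faces → V=35, E=64, F=31.
Check: V − E + F = 35 − 64 + 31 = 2.

35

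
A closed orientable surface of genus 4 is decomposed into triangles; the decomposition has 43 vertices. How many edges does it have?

147

χ = 2 − 2·4 = -6, and every face is a triangle so 3F = 2E.
V − E + F = -6 with E = 3F/2 gives 43 − (3/2 − 1)·F = -6, so F = 98 and E = 147.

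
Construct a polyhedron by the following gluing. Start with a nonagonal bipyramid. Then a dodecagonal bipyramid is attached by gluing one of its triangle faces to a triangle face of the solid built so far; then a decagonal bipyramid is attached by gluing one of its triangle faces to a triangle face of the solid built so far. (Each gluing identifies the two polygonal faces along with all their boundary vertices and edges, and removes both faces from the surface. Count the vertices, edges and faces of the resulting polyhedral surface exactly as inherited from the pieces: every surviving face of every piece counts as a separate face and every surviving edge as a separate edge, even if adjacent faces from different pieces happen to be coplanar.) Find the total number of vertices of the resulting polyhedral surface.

A nonagonal bipyramid: V=11, E=27, F=18.
Attach a dodecagonal bipyramid (V=14, E=36, F=24) along a 3-gon: merge 3 vertices and 3 edges, delete both glued faces → V=22, E=60, F=40.
Attach a decagonal bipyramid (V=12, E=30, F=20) along a 3-gon: merge 3 vertices and 3 edges, delete both glued faces → V=31, E=87, F=58.
Check: V − E + F = 31 − 87 + 58 = 2.

31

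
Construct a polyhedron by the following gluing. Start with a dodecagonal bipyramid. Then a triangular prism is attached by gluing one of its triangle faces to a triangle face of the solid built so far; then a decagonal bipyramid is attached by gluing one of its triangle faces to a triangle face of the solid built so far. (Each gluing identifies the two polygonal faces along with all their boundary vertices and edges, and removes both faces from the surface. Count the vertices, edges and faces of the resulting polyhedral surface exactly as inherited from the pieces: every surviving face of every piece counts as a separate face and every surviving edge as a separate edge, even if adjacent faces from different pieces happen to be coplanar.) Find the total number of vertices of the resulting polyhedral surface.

A dodecagonal bipyramid: V=14, E=36, F=24.
Attach a triangular prism (V=6, E=9, F=5) along a 3-gon: merge 3 vertices and 3 edges, delete both glued faces → V=17, E=42, F=27.
Attach a decagonal bipyramid (V=12, E=30, F=20) along a 3-gon: merge 3 vertices and 3 edges, delete both glued faces → V=26, E=69, F=45.
Check: V − E + F = 26 − 69 + 45 = 2.

26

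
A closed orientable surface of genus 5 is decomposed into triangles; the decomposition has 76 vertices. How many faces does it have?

χ = 2 − 2·5 = -8, and every face is a triangle so 3F = 2E.
V − E + F = -8 with E = 3F/2 gives 76 − (3/2 − 1)·F = -8, so F = 168 and E = 252.

168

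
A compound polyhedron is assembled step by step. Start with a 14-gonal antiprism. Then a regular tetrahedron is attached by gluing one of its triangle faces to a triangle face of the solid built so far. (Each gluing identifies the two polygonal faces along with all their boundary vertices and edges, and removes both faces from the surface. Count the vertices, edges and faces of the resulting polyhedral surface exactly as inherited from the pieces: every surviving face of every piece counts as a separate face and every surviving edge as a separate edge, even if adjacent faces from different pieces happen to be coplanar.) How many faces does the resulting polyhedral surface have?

A 14-gonal antiprism: V=28, E=56, F=30.
Attach a regular tetrahedron (V=4, E=6, F=4) along a 3-gon: merge 3 vertices and 3 edges, delete both glued faces → V=29, E=59, F=32.
Check: V − E + F = 29 − 59 + 32 = 2.

32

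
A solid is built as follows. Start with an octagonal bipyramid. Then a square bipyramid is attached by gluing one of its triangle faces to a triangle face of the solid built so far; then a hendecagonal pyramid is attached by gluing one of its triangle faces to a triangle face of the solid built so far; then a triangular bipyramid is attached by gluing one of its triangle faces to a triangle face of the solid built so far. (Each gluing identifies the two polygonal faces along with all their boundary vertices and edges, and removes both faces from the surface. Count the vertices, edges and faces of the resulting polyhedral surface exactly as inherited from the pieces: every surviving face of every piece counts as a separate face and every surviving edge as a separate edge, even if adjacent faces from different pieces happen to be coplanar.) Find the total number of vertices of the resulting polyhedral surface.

24

An octagonal bipyramid: V=10, E=24, F=16.
Attach a square bipyramid (V=6, E=12, F=8) along a 3-gon: merge 3 vertices and 3 edges, delete both glued faces → V=13, E=33, F=22.
Attach a hendecagonal pyramid (V=12, E=22, F=12) along a 3-gon: merge 3 vertices and 3 edges, delete both glued faces → V=22, E=52, F=32.
Attach a triangular bipyramid (V=5, E=9, F=6) along a 3-gon: merge 3 vertices and 3 edges, delete both glued faces → V=24, E=58, F=36.
Check: V − E + F = 24 − 58 + 36 = 2.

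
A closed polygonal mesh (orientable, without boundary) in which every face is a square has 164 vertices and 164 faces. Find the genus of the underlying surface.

1

Every face is a square, so 2E = 4·164 = 656, giving E = 328.
χ = V − E + F = 164 − 328 + 164 = 0.
For a closed orientable surface χ = 2 − 2g, so g = (2 − (0))/2 = 1.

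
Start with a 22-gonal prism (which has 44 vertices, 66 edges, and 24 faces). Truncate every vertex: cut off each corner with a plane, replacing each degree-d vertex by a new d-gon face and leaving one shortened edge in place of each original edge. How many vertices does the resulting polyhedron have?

132

Truncation replaces each original edge-end by a new vertex, so V′ = 2E = 132.
Each original edge survives, and each old vertex of degree d contributes d new edges; summing degrees gives Σd = 2E, so E′ = E + 2E = 3E = 198.
Each original face survives and each original vertex becomes one new face: F′ = F + V = 68.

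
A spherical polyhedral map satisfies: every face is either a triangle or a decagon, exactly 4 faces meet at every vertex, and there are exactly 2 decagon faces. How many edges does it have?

Let x be the number of triangles; then F = 2 + x.
Edge–face incidences: 2E = 10·2 + 3·x = 20 + 3x.
Every vertex has degree 4, so 4V = 2E.
Euler: V − E + F = 2 ⇒ (2E)/4 − E + (2 + x) = 2.
Multiply by 8: 2·(2E) − 4·(2E) + 8·(2 + x) = 16, i.e. 16 + 8x − 2·(20 + 3x) = 16.
Collecting terms: 2x − 24 = 16, so 2x = 40, so x = 20.
Then 2E = 20 + 3·20 = 80, so E = 40, V = 2E/4 = 20, F = 2 + 20 = 22.

40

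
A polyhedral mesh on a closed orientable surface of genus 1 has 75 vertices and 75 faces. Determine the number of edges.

For a closed orientable surface of genus 1, χ = 2 − 2·1 = 0.
E = V + F − (0) = 75 + 75 − (0) = 150.

150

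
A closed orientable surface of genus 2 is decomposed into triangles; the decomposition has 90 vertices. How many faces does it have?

184

χ = 2 − 2·2 = -2, and every face is a triangle so 3F = 2E.
V − E + F = -2 with E = 3F/2 gives 90 − (3/2 − 1)·F = -2, so F = 184 and E = 276.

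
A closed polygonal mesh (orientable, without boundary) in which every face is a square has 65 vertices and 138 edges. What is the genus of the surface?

3

Every face is a square and each edge borders two faces, so 4F = 2·138, giving F = 69.
χ = V − E + F = 65 − 138 + 69 = -4.
For a closed orientable surface χ = 2 − 2g, so g = (2 − (-4))/2 = 3.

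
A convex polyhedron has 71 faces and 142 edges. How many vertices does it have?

73

Here V − E + F = 2.
V = 2 + E − F = 2 + 142 − 71 = 73.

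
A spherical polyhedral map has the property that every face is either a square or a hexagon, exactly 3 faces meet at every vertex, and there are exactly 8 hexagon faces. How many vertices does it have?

Let x be the number of squares; then F = 8 + x.
Edge–face incidences: 2E = 6·8 + 4·x = 48 + 4x.
Every vertex has degree 3, so 3V = 2E.
Euler: V − E + F = 2 ⇒ (2E)/3 − E + (8 + x) = 2.
Multiply by 6: 2·(2E) − 3·(2E) + 6·(8 + x) = 12, i.e. 48 + 6x − (48 + 4x) = 12.
Collecting terms: 2x = 12, so x = 6.
Then 2E = 48 + 4·6 = 72, so E = 36, V = 2E/3 = 24, F = 8 + 6 = 14.

24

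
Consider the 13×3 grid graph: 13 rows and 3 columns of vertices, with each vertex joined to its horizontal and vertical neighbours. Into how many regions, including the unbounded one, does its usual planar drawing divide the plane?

25

The grid has V = 13·3 = 39 vertices and E = 13·2 + 3·12 = 62 edges.
F = 2 − V + E = 2 − 39 + 62 = 25.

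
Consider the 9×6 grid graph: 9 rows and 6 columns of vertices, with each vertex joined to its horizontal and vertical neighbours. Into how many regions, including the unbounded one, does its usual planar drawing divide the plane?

41

The grid has V = 9·6 = 54 vertices and E = 9·5 + 6·8 = 93 edges.
F = 2 − V + E = 2 − 54 + 93 = 41.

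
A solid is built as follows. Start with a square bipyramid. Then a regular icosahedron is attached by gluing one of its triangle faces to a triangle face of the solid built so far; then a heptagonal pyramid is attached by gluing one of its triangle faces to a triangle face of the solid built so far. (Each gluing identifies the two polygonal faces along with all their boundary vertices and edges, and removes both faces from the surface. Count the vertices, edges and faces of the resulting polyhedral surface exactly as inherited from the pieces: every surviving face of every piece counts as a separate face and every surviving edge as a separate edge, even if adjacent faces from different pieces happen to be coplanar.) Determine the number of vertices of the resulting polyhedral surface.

A square bipyramid: V=6, E=12, F=8.
Attach a regular icosahedron (V=12, E=30, F=20) along a 3-gon: merge 3 vertices and 3 edges, delete both glued faces → V=15, E=39, F=26.
Attach a heptagonal pyramid (V=8, E=14, F=8) along a 3-gon: merge 3 vertices and 3 edges, delete both glued faces → V=20, E=50, F=32.
Check: V − E + F = 20 − 50 + 32 = 2.

20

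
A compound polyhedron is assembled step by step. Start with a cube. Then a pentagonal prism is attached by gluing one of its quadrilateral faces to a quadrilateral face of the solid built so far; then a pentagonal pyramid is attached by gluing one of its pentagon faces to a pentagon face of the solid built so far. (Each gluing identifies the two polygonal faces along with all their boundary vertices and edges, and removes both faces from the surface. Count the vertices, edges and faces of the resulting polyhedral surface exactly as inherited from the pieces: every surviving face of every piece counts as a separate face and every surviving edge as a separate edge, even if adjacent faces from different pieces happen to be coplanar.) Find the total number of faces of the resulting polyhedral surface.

A cube: V=8, E=12, F=6.
Attach a pentagonal prism (V=10, E=15, F=7) along a 4-gon: merge 4 vertices and 4 edges, delete both glued faces → V=14, E=23, F=11.
Attach a pentagonal pyramid (V=6, E=10, F=6) along a 5-gon: merge 5 vertices and 5 edges, delete both glued faces → V=15, E=28, F=15.
Check: V − E + F = 15 − 28 + 15 = 2.

15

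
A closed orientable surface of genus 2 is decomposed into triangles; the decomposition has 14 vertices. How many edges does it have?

χ = 2 − 2·2 = -2, and every face is a triangle so 3F = 2E.
V − E + F = -2 with E = 3F/2 gives 14 − (3/2 − 1)·F = -2, so F = 32 and E = 48.

48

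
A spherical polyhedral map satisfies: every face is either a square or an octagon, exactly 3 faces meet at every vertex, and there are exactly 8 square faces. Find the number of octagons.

2

Let x be the number of octagons; then F = 8 + x.
Edge–face incidences: 2E = 4·8 + 8·x = 32 + 8x.
Every vertex has degree 3, so 3V = 2E.
Euler: V − E + F = 2 ⇒ (2E)/3 − E + (8 + x) = 2.
Multiply by 6: 2·(2E) − 3·(2E) + 6·(8 + x) = 12, i.e. 48 + 6x − (32 + 8x) = 12.
Collecting terms: −2x + 16 = 12, so −2x = −4, so x = 2.
Then 2E = 32 + 8·2 = 48, so E = 24, V = 2E/3 = 16, F = 8 + 2 = 10.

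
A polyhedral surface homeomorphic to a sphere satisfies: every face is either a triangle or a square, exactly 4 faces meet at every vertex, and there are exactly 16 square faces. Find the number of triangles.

Let x be the number of triangles; then F = 16 + x.
Edge–face incidences: 2E = 4·16 + 3·x = 64 + 3x.
Every vertex has degree 4, so 4V = 2E.
Euler: V − E + F = 2 ⇒ (2E)/4 − E + (16 + x) = 2.
Multiply by 8: 2·(2E) − 4·(2E) + 8·(16 + x) = 16, i.e. 128 + 8x − 2·(64 + 3x) = 16.
Collecting terms: 2x = 16, so x = 8.
Then 2E = 64 + 3·8 = 88, so E = 44, V = 2E/4 = 22, F = 16 + 8 = 24.

8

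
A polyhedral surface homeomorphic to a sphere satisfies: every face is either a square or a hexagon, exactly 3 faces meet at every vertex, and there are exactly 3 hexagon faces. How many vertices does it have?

Let x be the number of squares; then F = 3 + x.
Edge–face incidences: 2E = 6·3 + 4·x = 18 + 4x.
Every vertex has degree 3, so 3V = 2E.
Euler: V − E + F = 2 ⇒ (2E)/3 − E + (3 + x) = 2.
Multiply by 6: 2·(2E) − 3·(2E) + 6·(3 + x) = 12, i.e. 18 + 6x − (18 + 4x) = 12.
Collecting terms: 2x = 12, so x = 6.
Then 2E = 18 + 4·6 = 42, so E = 21, V = 2E/3 = 14, F = 3 + 6 = 9.

14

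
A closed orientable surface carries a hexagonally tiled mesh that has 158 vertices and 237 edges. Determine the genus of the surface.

Every face is a hexagon and each edge borders two faces, so 6F = 2·237, giving F = 79.
χ = V − E + F = 158 − 237 + 79 = 0.
For a closed orientable surface χ = 2 − 2g, so g = (2 − (0))/2 = 1.

1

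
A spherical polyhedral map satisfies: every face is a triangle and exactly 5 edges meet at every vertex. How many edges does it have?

30

Each face has 3 edges and each edge borders two faces, so 2E = 3F.
Each vertex has degree 5, so 5V = 2E and hence V = 3F/5.
Euler: V − E + F = 2 ⇒ (3F/5) − (3F/2) + F = 2.
Multiply by 10: (6 − 15 + 10)F = 20, i.e. 1F = 20.
So F = 20, E = 3·20/2 = 30, V = 3·20/5 = 12.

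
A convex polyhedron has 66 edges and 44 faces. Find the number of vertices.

Here V − E + F = 2.
V = 2 + E − F = 2 + 66 − 44 = 24.

24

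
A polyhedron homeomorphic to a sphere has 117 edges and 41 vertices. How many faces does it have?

78

Here V − E + F = 2.
F = 2 − V + E = 2 − 41 + 117 = 78.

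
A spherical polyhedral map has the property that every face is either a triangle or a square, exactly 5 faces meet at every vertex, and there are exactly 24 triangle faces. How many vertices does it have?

16

Let x be the number of squares; then F = 24 + x.
Edge–face incidences: 2E = 3·24 + 4·x = 72 + 4x.
Every vertex has degree 5, so 5V = 2E.
Euler: V − E + F = 2 ⇒ (2E)/5 − E + (24 + x) = 2.
Multiply by 10: 2·(2E) − 5·(2E) + 10·(24 + x) = 20, i.e. 240 + 10x − 3·(72 + 4x) = 20.
Collecting terms: −2x + 24 = 20, so −2x = −4, so x = 2.
Then 2E = 72 + 4·2 = 80, so E = 40, V = 2E/5 = 16, F = 24 + 2 = 26.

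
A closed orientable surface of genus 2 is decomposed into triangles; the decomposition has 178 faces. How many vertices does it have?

87

χ = 2 − 2·2 = -2, and every face is a triangle so 3F = 2E.
E = 3·178/2 = 267. Then V = -2 + E − F = -2 + 267 − 178 = 87.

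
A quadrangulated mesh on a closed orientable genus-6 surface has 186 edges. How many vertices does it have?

χ = 2 − 2·6 = -10, and every face is a square so 4F = 2E.
F = 2E/4 = 93. Then V = -10 + E − F = -10 + 186 − 93 = 83.

83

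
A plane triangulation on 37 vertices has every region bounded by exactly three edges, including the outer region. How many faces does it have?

In a plane triangulation 3F = 2E and V − E + F = 2, so F = 2V − 4 = 2·37 − 4 = 70.

70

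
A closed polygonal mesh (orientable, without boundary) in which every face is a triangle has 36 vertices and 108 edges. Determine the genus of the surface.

1

Every face is a triangle and each edge borders two faces, so 3F = 2·108, giving F = 72.
χ = V − E + F = 36 − 108 + 72 = 0.
For a closed orientable surface χ = 2 − 2g, so g = (2 − (0))/2 = 1.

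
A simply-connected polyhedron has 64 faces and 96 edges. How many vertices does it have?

34

Here V − E + F = 2.
V = 2 + E − F = 2 + 96 − 64 = 34.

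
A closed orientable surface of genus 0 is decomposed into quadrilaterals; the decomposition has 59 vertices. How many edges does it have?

χ = 2 − 2·0 = 2, and every face is a square so 4F = 2E.
V − E + F = 2 with E = 4F/2 gives 59 − (4/2 − 1)·F = 2, so F = 57 and E = 114.

114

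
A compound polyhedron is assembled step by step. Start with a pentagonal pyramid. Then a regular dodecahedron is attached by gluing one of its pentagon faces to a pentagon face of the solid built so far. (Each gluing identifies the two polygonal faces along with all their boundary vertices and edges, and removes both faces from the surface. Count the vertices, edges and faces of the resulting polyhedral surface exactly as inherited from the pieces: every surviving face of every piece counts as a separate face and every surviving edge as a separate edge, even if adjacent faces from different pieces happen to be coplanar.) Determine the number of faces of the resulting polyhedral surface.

A pentagonal pyramid: V=6, E=10, F=6.
Attach a regular dodecahedron (V=20, E=30, F=12) along a 5-gon: merge 5 vertices and 5 edges, delete both glued faces → V=21, E=35, F=16.
Check: V − E + F = 21 − 35 + 16 = 2.

16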